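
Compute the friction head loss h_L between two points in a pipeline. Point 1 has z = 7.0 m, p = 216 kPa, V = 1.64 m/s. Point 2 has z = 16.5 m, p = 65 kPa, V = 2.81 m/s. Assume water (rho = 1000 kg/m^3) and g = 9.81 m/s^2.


Total head at each section: H = z + p/(rho*g) + V^2/(2g).
H1 = 7.0 + 216*1000/(1000*9.81) + 1.64^2/(2*9.81)
   = 7.0 + 22.018 + 0.1371
   = 29.155 m.
H2 = 16.5 + 65*1000/(1000*9.81) + 2.81^2/(2*9.81)
   = 16.5 + 6.626 + 0.4025
   = 23.528 m.
h_L = H1 - H2 = 29.155 - 23.528 = 5.627 m.

5.627


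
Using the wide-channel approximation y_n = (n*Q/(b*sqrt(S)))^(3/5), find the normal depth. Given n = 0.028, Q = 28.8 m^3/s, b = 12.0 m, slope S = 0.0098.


We use the wide-channel approximation y_n = (n*Q/(b*sqrt(S)))^(3/5).
sqrt(S) = sqrt(0.0098) = 0.098995.
Numerator: n*Q = 0.028 * 28.8 = 0.8064.
Denominator: b*sqrt(S) = 12.0 * 0.098995 = 1.18794.
arg = 0.6788.
y_n = 0.6788^(3/5) = 0.7926 m.

0.7926


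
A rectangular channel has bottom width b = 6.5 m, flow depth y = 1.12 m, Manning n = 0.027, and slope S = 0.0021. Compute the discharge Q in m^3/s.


For a rectangular channel, the cross-sectional area A = b * y = 6.5 * 1.12 = 7.28 m^2.
The wetted perimeter P = b + 2y = 6.5 + 2*1.12 = 8.74 m.
Hydraulic radius R = A/P = 7.28/8.74 = 0.833 m.
Velocity V = (1/n)*R^(2/3)*S^(1/2) = (1/0.027)*0.833^(2/3)*0.0021^(1/2) = 1.5025 m/s.
Discharge Q = A * V = 7.28 * 1.5025 = 10.938 m^3/s.

10.938


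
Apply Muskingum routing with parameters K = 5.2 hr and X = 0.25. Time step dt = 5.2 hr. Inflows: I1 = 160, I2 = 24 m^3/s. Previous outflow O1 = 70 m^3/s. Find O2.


Muskingum coefficients:
denom = 2*K*(1-X) + dt = 2*5.2*(1-0.25) + 5.2 = 13.0.
C0 = (dt - 2*K*X)/denom = (5.2 - 2*5.2*0.25)/13.0 = 0.2.
C1 = (dt + 2*K*X)/denom = (5.2 + 2*5.2*0.25)/13.0 = 0.6.
C2 = (2*K*(1-X) - dt)/denom = 0.2.
O2 = C0*I2 + C1*I1 + C2*O1
   = 0.2*24 + 0.6*160 + 0.2*70
   = 114.8 m^3/s.

114.8


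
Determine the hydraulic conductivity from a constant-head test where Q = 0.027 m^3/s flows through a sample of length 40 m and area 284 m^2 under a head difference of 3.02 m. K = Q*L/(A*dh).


From K = Q*L / (A*dh):
Numerator: Q*L = 0.027 * 40 = 1.08.
Denominator: A*dh = 284 * 3.02 = 857.68.
K = 1.08 / 857.68 = 0.001259 m/s.

0.001259


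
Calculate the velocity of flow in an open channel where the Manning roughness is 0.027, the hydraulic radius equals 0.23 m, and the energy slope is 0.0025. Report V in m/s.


Manning's equation gives V = (1/n) * R^(2/3) * S^(1/2).
First, compute R^(2/3) = 0.23^(2/3) = 0.3754.
Next, S^(1/2) = 0.0025^(1/2) = 0.05.
Then 1/n = 1/0.027 = 37.04.
V = 37.04 * 0.3754 * 0.05 = 0.6952 m/s.

0.6952


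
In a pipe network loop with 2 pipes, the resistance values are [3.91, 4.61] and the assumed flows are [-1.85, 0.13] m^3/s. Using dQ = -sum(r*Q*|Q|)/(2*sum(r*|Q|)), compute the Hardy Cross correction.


Numerator terms (r*Q*|Q|): 3.91*-1.85*|-1.85| = -13.382; 4.61*0.13*|0.13| = 0.0779.
Sum of numerator = -13.3041.
Denominator terms (r*|Q|): 3.91*|-1.85| = 7.2335; 4.61*|0.13| = 0.5993.
2 * sum of denominator = 2 * 7.8328 = 15.6656.
dQ = --13.3041 / 15.6656 = 0.8493 m^3/s.

0.8493


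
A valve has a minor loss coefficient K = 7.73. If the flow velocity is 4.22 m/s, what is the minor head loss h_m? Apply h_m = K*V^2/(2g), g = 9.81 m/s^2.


Minor loss formula: h_m = K * V^2/(2g).
V^2 = 4.22^2 = 17.8084.
V^2/(2g) = 17.8084 / 19.62 = 0.9077 m.
h_m = 7.73 * 0.9077 = 7.0163 m.

7.0163


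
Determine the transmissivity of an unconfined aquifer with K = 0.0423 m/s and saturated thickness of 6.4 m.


Transmissivity is defined as T = K * h.
T = 0.0423 * 6.4
  = 0.2707 m^2/s.

0.2707


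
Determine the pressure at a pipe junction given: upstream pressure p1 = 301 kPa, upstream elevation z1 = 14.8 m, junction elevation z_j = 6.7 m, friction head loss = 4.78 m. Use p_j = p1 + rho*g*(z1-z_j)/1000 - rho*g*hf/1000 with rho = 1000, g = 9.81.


Junction pressure: p_j = p1 + rho*g*(z1 - z_j)/1000 - rho*g*hf/1000.
Elevation term = 1000*9.81*(14.8 - 6.7)/1000 = 79.461 kPa.
Friction term = 1000*9.81*4.78/1000 = 46.892 kPa.
p_j = 301 + 79.461 - 46.892 = 333.57 kPa.

333.57


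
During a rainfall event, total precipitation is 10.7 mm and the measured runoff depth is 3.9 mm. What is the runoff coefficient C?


The runoff coefficient C = runoff depth / rainfall depth.
C = 3.9 / 10.7
  = 0.3645.

0.3645


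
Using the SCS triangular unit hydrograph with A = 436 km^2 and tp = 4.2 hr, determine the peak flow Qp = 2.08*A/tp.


SCS formula: Qp = 2.08 * A / tp.
Qp = 2.08 * 436 / 4.2
   = 906.88 / 4.2
   = 215.92 m^3/s per cm.

215.92


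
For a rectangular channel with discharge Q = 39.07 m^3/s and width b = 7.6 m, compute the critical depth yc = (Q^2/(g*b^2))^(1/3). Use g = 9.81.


Using yc = (Q^2 / (g * b^2))^(1/3):
Q^2 = 39.07^2 = 1526.46.
g * b^2 = 9.81 * 7.6^2 = 9.81 * 57.76 = 566.63.
Q^2 / (g*b^2) = 1526.46 / 566.63 = 2.6939.
yc = 2.6939^(1/3) = 1.3914 m.

1.3914


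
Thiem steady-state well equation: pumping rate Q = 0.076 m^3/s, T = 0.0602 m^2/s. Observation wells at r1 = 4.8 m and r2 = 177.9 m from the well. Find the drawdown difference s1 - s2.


Thiem equation: s1 - s2 = Q/(2*pi*T) * ln(r2/r1).
ln(r2/r1) = ln(177.9/4.8) = 3.6126.
Q/(2*pi*T) = 0.076 / (2*pi*0.0602) = 0.076 / 0.3782 = 0.2009.
s1 - s2 = 0.2009 * 3.6126 = 0.7259 m.

0.7259


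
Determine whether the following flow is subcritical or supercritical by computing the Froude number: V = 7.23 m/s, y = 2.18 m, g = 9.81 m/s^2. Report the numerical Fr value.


The Froude number is defined as Fr = V / sqrt(g*y).
g*y = 9.81 * 2.18 = 21.3858.
sqrt(g*y) = sqrt(21.3858) = 4.6245.
Fr = 7.23 / 4.6245 = 1.5634.
Since Fr > 1, the flow is supercritical.

1.5634


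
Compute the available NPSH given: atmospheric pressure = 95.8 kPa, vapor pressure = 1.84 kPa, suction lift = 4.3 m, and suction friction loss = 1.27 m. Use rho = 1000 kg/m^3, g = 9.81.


NPSHa = p_atm/(rho*g) - z_s - hf_s - p_vap/(rho*g).
p_atm/(rho*g) = 95.8*1000 / (1000*9.81) = 9.766 m.
p_vap/(rho*g) = 1.84*1000 / (1000*9.81) = 0.188 m.
NPSHa = 9.766 - 4.3 - 1.27 - 0.188
      = 4.01 m.

4.01


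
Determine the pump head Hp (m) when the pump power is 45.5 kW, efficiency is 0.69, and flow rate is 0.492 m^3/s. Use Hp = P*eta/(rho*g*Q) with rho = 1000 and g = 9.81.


Pump head formula: Hp = P * eta / (rho * g * Q).
Numerator: P * eta = 45.5 * 1000 * 0.69 = 31395.0 W.
Denominator: rho * g * Q = 1000 * 9.81 * 0.492 = 4826.52.
Hp = 31395.0 / 4826.52 = 6.5 m.

6.5


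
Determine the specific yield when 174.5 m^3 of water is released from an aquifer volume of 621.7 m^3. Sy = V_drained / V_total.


Specific yield Sy = Volume drained / Total volume.
Sy = 174.5 / 621.7
   = 0.2807.

0.2807


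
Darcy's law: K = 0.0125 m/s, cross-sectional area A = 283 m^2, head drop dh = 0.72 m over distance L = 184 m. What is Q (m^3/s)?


Darcy's law: Q = K * A * i, where i = dh/L.
Hydraulic gradient i = 0.72 / 184 = 0.003913.
Q = 0.0125 * 283 * 0.003913
  = 0.0138 m^3/s.

0.0138


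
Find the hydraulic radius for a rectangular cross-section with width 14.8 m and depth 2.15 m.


For a rectangular section:
Flow area A = b * y = 14.8 * 2.15 = 31.82 m^2.
Wetted perimeter P = b + 2y = 14.8 + 2*2.15 = 19.1 m.
Hydraulic radius R = A/P = 31.82 / 19.1 = 1.666 m.

1.666


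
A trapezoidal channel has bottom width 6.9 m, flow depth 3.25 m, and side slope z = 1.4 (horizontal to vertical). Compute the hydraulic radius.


For a trapezoidal section with side slope z:
A = (b + z*y)*y = (6.9 + 1.4*3.25)*3.25 = 37.212 m^2.
P = b + 2*y*sqrt(1 + z^2) = 6.9 + 2*3.25*sqrt(1 + 1.4^2) = 18.083 m.
R = A/P = 37.212 / 18.083 = 2.0579 m.

2.0579


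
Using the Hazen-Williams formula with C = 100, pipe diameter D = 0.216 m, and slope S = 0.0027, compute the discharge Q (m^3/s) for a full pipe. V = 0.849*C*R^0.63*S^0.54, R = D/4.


For a full circular pipe, R = D/4 = 0.216/4 = 0.054 m.
V = 0.849 * 100 * 0.054^0.63 * 0.0027^0.54
  = 0.849 * 100 * 0.159004 * 0.041014
  = 0.5537 m/s.
Pipe area A = pi*D^2/4 = pi*0.216^2/4 = 0.0366 m^2.
Q = A * V = 0.0366 * 0.5537 = 0.0203 m^3/s.

0.0203


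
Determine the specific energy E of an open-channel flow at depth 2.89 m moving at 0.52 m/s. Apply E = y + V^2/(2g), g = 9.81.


Specific energy E = y + V^2/(2g).
Velocity head = V^2/(2g) = 0.52^2 / (2*9.81) = 0.2704 / 19.62 = 0.0138 m.
E = 2.89 + 0.0138 = 2.9038 m.

2.9038


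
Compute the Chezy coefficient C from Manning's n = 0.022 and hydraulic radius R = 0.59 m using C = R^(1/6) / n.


The Chezy coefficient relates to Manning's n through C = R^(1/6) / n.
R^(1/6) = 0.59^(1/6) = 0.915817.
C = 0.915817 / 0.022 = 41.63 m^(1/2)/s.

41.63


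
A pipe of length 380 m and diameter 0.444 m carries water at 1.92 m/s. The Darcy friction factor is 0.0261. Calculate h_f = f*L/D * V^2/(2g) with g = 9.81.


Darcy-Weisbach equation: h_f = f * (L/D) * V^2/(2g).
f * L/D = 0.0261 * 380/0.444 = 22.3378.
V^2/(2g) = 1.92^2 / (2*9.81) = 3.6864 / 19.62 = 0.1879 m.
h_f = 22.3378 * 0.1879 = 4.197 m.

4.197


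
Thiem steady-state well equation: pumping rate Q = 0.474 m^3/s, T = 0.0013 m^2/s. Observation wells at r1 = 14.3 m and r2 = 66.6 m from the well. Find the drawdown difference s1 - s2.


Thiem equation: s1 - s2 = Q/(2*pi*T) * ln(r2/r1).
ln(r2/r1) = ln(66.6/14.3) = 1.5384.
Q/(2*pi*T) = 0.474 / (2*pi*0.0013) = 0.474 / 0.0082 = 58.0303.
s1 - s2 = 58.0303 * 1.5384 = 89.2765 m.

89.2765


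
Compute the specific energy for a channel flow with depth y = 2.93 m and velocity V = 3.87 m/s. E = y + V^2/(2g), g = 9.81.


Specific energy E = y + V^2/(2g).
Velocity head = V^2/(2g) = 3.87^2 / (2*9.81) = 14.9769 / 19.62 = 0.7633 m.
E = 2.93 + 0.7633 = 3.6933 m.

3.6933


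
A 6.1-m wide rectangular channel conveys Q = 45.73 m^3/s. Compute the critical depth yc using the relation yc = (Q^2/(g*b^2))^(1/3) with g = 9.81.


Using yc = (Q^2 / (g * b^2))^(1/3):
Q^2 = 45.73^2 = 2091.23.
g * b^2 = 9.81 * 6.1^2 = 9.81 * 37.21 = 365.03.
Q^2 / (g*b^2) = 2091.23 / 365.03 = 5.7289.
yc = 5.7289^(1/3) = 1.7893 m.

1.7893


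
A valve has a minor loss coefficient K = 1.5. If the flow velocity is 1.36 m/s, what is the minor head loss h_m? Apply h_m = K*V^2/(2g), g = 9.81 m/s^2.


Minor loss formula: h_m = K * V^2/(2g).
V^2 = 1.36^2 = 1.8496.
V^2/(2g) = 1.8496 / 19.62 = 0.0943 m.
h_m = 1.5 * 0.0943 = 0.1414 m.

0.1414


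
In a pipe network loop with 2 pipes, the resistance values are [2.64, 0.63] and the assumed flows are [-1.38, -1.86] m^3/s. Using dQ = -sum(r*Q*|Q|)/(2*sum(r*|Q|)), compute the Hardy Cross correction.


Numerator terms (r*Q*|Q|): 2.64*-1.38*|-1.38| = -5.0276; 0.63*-1.86*|-1.86| = -2.1795.
Sum of numerator = -7.2072.
Denominator terms (r*|Q|): 2.64*|-1.38| = 3.6432; 0.63*|-1.86| = 1.1718.
2 * sum of denominator = 2 * 4.815 = 9.63.
dQ = --7.2072 / 9.63 = 0.7484 m^3/s.

0.7484


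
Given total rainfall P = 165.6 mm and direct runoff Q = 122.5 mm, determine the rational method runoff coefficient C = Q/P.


The runoff coefficient C = runoff depth / rainfall depth.
C = 122.5 / 165.6
  = 0.7397.

0.7397


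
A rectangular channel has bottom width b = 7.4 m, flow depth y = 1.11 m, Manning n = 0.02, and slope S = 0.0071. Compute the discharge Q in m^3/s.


For a rectangular channel, the cross-sectional area A = b * y = 7.4 * 1.11 = 8.21 m^2.
The wetted perimeter P = b + 2y = 7.4 + 2*1.11 = 9.62 m.
Hydraulic radius R = A/P = 8.21/9.62 = 0.8538 m.
Velocity V = (1/n)*R^(2/3)*S^(1/2) = (1/0.02)*0.8538^(2/3)*0.0071^(1/2) = 3.7919 m/s.
Discharge Q = A * V = 8.21 * 3.7919 = 31.146 m^3/s.

31.146


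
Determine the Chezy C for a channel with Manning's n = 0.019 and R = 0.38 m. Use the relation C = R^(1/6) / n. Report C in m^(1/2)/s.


The Chezy coefficient relates to Manning's n through C = R^(1/6) / n.
R^(1/6) = 0.38^(1/6) = 0.851067.
C = 0.851067 / 0.019 = 44.79 m^(1/2)/s.

44.79


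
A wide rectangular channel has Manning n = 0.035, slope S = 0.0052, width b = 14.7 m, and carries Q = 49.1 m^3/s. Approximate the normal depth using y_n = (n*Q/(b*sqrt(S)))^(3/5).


We use the wide-channel approximation y_n = (n*Q/(b*sqrt(S)))^(3/5).
sqrt(S) = sqrt(0.0052) = 0.072111.
Numerator: n*Q = 0.035 * 49.1 = 1.7185.
Denominator: b*sqrt(S) = 14.7 * 0.072111 = 1.060032.
arg = 1.6212.
y_n = 1.6212^(3/5) = 1.3363 m.

1.3363


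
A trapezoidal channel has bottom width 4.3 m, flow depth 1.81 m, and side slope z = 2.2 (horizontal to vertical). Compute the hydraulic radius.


For a trapezoidal section with side slope z:
A = (b + z*y)*y = (4.3 + 2.2*1.81)*1.81 = 14.99 m^2.
P = b + 2*y*sqrt(1 + z^2) = 4.3 + 2*1.81*sqrt(1 + 2.2^2) = 13.048 m.
R = A/P = 14.99 / 13.048 = 1.1489 m.

1.1489


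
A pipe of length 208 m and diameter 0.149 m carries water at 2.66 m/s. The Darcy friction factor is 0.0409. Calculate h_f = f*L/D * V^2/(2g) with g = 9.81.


Darcy-Weisbach equation: h_f = f * (L/D) * V^2/(2g).
f * L/D = 0.0409 * 208/0.149 = 57.0953.
V^2/(2g) = 2.66^2 / (2*9.81) = 7.0756 / 19.62 = 0.3606 m.
h_f = 57.0953 * 0.3606 = 20.59 m.

20.59


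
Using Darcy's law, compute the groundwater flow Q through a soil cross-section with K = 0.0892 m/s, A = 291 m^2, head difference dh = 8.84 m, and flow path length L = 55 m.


Darcy's law: Q = K * A * i, where i = dh/L.
Hydraulic gradient i = 8.84 / 55 = 0.160727.
Q = 0.0892 * 291 * 0.160727
  = 4.172 m^3/s.

4.172


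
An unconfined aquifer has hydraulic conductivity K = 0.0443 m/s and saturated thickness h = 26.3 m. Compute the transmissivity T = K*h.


Transmissivity is defined as T = K * h.
T = 0.0443 * 26.3
  = 1.1651 m^2/s.

1.1651


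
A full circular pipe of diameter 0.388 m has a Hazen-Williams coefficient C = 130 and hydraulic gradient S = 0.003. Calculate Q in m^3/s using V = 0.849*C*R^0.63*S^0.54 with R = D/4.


For a full circular pipe, R = D/4 = 0.388/4 = 0.097 m.
V = 0.849 * 130 * 0.097^0.63 * 0.003^0.54
  = 0.849 * 130 * 0.229967 * 0.043416
  = 1.102 m/s.
Pipe area A = pi*D^2/4 = pi*0.388^2/4 = 0.1182 m^2.
Q = A * V = 0.1182 * 1.102 = 0.1303 m^3/s.

0.1303


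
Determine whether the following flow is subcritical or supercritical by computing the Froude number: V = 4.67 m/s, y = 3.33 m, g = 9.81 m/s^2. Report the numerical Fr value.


The Froude number is defined as Fr = V / sqrt(g*y).
g*y = 9.81 * 3.33 = 32.6673.
sqrt(g*y) = sqrt(32.6673) = 5.7155.
Fr = 4.67 / 5.7155 = 0.8171.
Since Fr < 1, the flow is subcritical.

0.8171


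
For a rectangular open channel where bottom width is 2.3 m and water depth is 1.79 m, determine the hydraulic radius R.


For a rectangular section:
Flow area A = b * y = 2.3 * 1.79 = 4.12 m^2.
Wetted perimeter P = b + 2y = 2.3 + 2*1.79 = 5.88 m.
Hydraulic radius R = A/P = 4.12 / 5.88 = 0.7002 m.

0.7002


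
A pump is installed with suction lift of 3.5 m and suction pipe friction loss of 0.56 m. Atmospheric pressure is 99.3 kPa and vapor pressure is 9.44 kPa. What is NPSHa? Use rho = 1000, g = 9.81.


NPSHa = p_atm/(rho*g) - z_s - hf_s - p_vap/(rho*g).
p_atm/(rho*g) = 99.3*1000 / (1000*9.81) = 10.122 m.
p_vap/(rho*g) = 9.44*1000 / (1000*9.81) = 0.962 m.
NPSHa = 10.122 - 3.5 - 0.56 - 0.962
      = 5.1 m.

5.1


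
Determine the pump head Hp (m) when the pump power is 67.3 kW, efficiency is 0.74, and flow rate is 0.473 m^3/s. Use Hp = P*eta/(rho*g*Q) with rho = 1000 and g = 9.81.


Pump head formula: Hp = P * eta / (rho * g * Q).
Numerator: P * eta = 67.3 * 1000 * 0.74 = 49802.0 W.
Denominator: rho * g * Q = 1000 * 9.81 * 0.473 = 4640.13.
Hp = 49802.0 / 4640.13 = 10.73 m.

10.73


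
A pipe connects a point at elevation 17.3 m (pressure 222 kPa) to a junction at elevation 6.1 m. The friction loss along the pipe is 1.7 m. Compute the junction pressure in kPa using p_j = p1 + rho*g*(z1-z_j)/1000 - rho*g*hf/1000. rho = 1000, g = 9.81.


Junction pressure: p_j = p1 + rho*g*(z1 - z_j)/1000 - rho*g*hf/1000.
Elevation term = 1000*9.81*(17.3 - 6.1)/1000 = 109.872 kPa.
Friction term = 1000*9.81*1.7/1000 = 16.677 kPa.
p_j = 222 + 109.872 - 16.677 = 315.19 kPa.

315.19


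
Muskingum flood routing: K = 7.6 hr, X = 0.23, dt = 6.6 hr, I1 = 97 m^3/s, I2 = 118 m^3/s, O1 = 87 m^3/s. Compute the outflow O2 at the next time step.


Muskingum coefficients:
denom = 2*K*(1-X) + dt = 2*7.6*(1-0.23) + 6.6 = 18.304.
C0 = (dt - 2*K*X)/denom = (6.6 - 2*7.6*0.23)/18.304 = 0.1696.
C1 = (dt + 2*K*X)/denom = (6.6 + 2*7.6*0.23)/18.304 = 0.5516.
C2 = (2*K*(1-X) - dt)/denom = 0.2788.
O2 = C0*I2 + C1*I1 + C2*O1
   = 0.1696*118 + 0.5516*97 + 0.2788*87
   = 97.77 m^3/s.

97.77


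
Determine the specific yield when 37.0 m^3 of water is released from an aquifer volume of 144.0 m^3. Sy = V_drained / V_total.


Specific yield Sy = Volume drained / Total volume.
Sy = 37.0 / 144.0
   = 0.2569.

0.2569


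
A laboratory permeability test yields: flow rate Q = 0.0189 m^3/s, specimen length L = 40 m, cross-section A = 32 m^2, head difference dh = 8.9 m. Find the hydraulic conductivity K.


From K = Q*L / (A*dh):
Numerator: Q*L = 0.0189 * 40 = 0.756.
Denominator: A*dh = 32 * 8.9 = 284.8.
K = 0.756 / 284.8 = 0.002654 m/s.

0.002654


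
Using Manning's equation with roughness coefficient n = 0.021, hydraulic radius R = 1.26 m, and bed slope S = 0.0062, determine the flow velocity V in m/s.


Manning's equation gives V = (1/n) * R^(2/3) * S^(1/2).
First, compute R^(2/3) = 1.26^(2/3) = 1.1666.
Next, S^(1/2) = 0.0062^(1/2) = 0.07874.
Then 1/n = 1/0.021 = 47.62.
V = 47.62 * 1.1666 * 0.07874 = 4.3741 m/s.

4.3741


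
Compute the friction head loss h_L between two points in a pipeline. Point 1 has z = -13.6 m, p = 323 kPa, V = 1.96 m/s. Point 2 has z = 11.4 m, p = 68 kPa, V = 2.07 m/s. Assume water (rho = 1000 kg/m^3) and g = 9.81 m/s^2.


Total head at each section: H = z + p/(rho*g) + V^2/(2g).
H1 = -13.6 + 323*1000/(1000*9.81) + 1.96^2/(2*9.81)
   = -13.6 + 32.926 + 0.1958
   = 19.521 m.
H2 = 11.4 + 68*1000/(1000*9.81) + 2.07^2/(2*9.81)
   = 11.4 + 6.932 + 0.2184
   = 18.55 m.
h_L = H1 - H2 = 19.521 - 18.55 = 0.971 m.

0.971


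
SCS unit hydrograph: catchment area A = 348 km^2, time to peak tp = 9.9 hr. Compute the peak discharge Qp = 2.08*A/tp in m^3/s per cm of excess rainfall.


SCS formula: Qp = 2.08 * A / tp.
Qp = 2.08 * 348 / 9.9
   = 723.84 / 9.9
   = 73.12 m^3/s per cm.

73.12


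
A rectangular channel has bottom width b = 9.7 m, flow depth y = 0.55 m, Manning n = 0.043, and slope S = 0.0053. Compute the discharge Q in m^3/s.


For a rectangular channel, the cross-sectional area A = b * y = 9.7 * 0.55 = 5.33 m^2.
The wetted perimeter P = b + 2y = 9.7 + 2*0.55 = 10.8 m.
Hydraulic radius R = A/P = 5.33/10.8 = 0.494 m.
Velocity V = (1/n)*R^(2/3)*S^(1/2) = (1/0.043)*0.494^(2/3)*0.0053^(1/2) = 1.058 m/s.
Discharge Q = A * V = 5.33 * 1.058 = 5.644 m^3/s.

5.644


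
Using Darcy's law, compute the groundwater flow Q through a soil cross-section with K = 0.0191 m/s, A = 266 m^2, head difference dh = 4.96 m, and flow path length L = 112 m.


Darcy's law: Q = K * A * i, where i = dh/L.
Hydraulic gradient i = 4.96 / 112 = 0.044286.
Q = 0.0191 * 266 * 0.044286
  = 0.225 m^3/s.

0.225


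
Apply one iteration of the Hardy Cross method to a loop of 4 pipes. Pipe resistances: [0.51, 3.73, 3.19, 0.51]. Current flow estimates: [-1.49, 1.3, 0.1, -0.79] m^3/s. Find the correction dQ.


Numerator terms (r*Q*|Q|): 0.51*-1.49*|-1.49| = -1.1323; 3.73*1.3*|1.3| = 6.3037; 3.19*0.1*|0.1| = 0.0319; 0.51*-0.79*|-0.79| = -0.3183.
Sum of numerator = 4.8851.
Denominator terms (r*|Q|): 0.51*|-1.49| = 0.7599; 3.73*|1.3| = 4.849; 3.19*|0.1| = 0.319; 0.51*|-0.79| = 0.4029.
2 * sum of denominator = 2 * 6.3308 = 12.6616.
dQ = -4.8851 / 12.6616 = -0.3858 m^3/s.

-0.3858


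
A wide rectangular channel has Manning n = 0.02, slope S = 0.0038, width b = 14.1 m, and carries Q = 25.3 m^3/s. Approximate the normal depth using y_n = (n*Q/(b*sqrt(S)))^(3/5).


We use the wide-channel approximation y_n = (n*Q/(b*sqrt(S)))^(3/5).
sqrt(S) = sqrt(0.0038) = 0.061644.
Numerator: n*Q = 0.02 * 25.3 = 0.506.
Denominator: b*sqrt(S) = 14.1 * 0.061644 = 0.86918.
arg = 0.5822.
y_n = 0.5822^(3/5) = 0.7228 m.

0.7228


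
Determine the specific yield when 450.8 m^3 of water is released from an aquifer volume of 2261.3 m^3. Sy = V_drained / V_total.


Specific yield Sy = Volume drained / Total volume.
Sy = 450.8 / 2261.3
   = 0.1994.

0.1994


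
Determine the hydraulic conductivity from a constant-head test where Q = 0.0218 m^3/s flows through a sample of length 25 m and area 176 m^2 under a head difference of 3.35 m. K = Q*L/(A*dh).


From K = Q*L / (A*dh):
Numerator: Q*L = 0.0218 * 25 = 0.545.
Denominator: A*dh = 176 * 3.35 = 589.6.
K = 0.545 / 589.6 = 0.000924 m/s.

0.000924


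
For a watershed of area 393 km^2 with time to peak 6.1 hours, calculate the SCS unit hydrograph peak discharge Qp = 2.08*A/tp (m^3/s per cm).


SCS formula: Qp = 2.08 * A / tp.
Qp = 2.08 * 393 / 6.1
   = 817.44 / 6.1
   = 134.01 m^3/s per cm.

134.01


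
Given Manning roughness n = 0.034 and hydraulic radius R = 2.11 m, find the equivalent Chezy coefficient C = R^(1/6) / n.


The Chezy coefficient relates to Manning's n through C = R^(1/6) / n.
R^(1/6) = 2.11^(1/6) = 1.132523.
C = 1.132523 / 0.034 = 33.31 m^(1/2)/s.

33.31


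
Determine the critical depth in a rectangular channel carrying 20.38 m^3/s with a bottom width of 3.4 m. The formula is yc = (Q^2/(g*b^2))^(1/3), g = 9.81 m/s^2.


Using yc = (Q^2 / (g * b^2))^(1/3):
Q^2 = 20.38^2 = 415.34.
g * b^2 = 9.81 * 3.4^2 = 9.81 * 11.56 = 113.4.
Q^2 / (g*b^2) = 415.34 / 113.4 = 3.6626.
yc = 3.6626^(1/3) = 1.5414 m.

1.5414


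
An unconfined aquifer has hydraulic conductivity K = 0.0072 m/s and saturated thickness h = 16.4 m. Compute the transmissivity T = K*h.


Transmissivity is defined as T = K * h.
T = 0.0072 * 16.4
  = 0.1181 m^2/s.

0.1181


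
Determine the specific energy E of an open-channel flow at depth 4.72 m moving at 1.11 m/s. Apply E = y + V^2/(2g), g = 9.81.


Specific energy E = y + V^2/(2g).
Velocity head = V^2/(2g) = 1.11^2 / (2*9.81) = 1.2321 / 19.62 = 0.0628 m.
E = 4.72 + 0.0628 = 4.7828 m.

4.7828


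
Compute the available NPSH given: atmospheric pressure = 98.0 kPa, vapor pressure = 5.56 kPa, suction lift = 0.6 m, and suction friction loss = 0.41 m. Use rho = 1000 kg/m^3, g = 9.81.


NPSHa = p_atm/(rho*g) - z_s - hf_s - p_vap/(rho*g).
p_atm/(rho*g) = 98.0*1000 / (1000*9.81) = 9.99 m.
p_vap/(rho*g) = 5.56*1000 / (1000*9.81) = 0.567 m.
NPSHa = 9.99 - 0.6 - 0.41 - 0.567
      = 8.41 m.

8.41


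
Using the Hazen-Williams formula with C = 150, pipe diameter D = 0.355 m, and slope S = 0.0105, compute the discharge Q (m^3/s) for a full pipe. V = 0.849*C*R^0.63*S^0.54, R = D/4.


For a full circular pipe, R = D/4 = 0.355/4 = 0.0887 m.
V = 0.849 * 150 * 0.0887^0.63 * 0.0105^0.54
  = 0.849 * 150 * 0.217443 * 0.085397
  = 2.3648 m/s.
Pipe area A = pi*D^2/4 = pi*0.355^2/4 = 0.099 m^2.
Q = A * V = 0.099 * 2.3648 = 0.2341 m^3/s.

0.2341


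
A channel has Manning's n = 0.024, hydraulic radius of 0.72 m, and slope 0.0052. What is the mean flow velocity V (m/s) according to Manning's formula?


Manning's equation gives V = (1/n) * R^(2/3) * S^(1/2).
First, compute R^(2/3) = 0.72^(2/3) = 0.8033.
Next, S^(1/2) = 0.0052^(1/2) = 0.072111.
Then 1/n = 1/0.024 = 41.67.
V = 41.67 * 0.8033 * 0.072111 = 2.4137 m/s.

2.4137


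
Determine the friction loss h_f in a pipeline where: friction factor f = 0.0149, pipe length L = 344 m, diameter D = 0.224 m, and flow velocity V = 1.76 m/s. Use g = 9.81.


Darcy-Weisbach equation: h_f = f * (L/D) * V^2/(2g).
f * L/D = 0.0149 * 344/0.224 = 22.8821.
V^2/(2g) = 1.76^2 / (2*9.81) = 3.0976 / 19.62 = 0.1579 m.
h_f = 22.8821 * 0.1579 = 3.613 m.

3.613


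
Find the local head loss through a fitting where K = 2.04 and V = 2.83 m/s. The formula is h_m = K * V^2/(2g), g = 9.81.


Minor loss formula: h_m = K * V^2/(2g).
V^2 = 2.83^2 = 8.0089.
V^2/(2g) = 8.0089 / 19.62 = 0.4082 m.
h_m = 2.04 * 0.4082 = 0.8327 m.

0.8327


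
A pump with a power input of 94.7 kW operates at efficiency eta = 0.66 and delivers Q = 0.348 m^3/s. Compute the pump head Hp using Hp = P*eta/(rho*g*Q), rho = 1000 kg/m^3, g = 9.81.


Pump head formula: Hp = P * eta / (rho * g * Q).
Numerator: P * eta = 94.7 * 1000 * 0.66 = 62502.0 W.
Denominator: rho * g * Q = 1000 * 9.81 * 0.348 = 3413.88.
Hp = 62502.0 / 3413.88 = 18.31 m.

18.31


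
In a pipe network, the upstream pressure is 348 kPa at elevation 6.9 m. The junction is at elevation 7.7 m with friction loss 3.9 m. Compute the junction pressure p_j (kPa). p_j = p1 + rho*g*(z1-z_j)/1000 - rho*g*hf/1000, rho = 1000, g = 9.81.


Junction pressure: p_j = p1 + rho*g*(z1 - z_j)/1000 - rho*g*hf/1000.
Elevation term = 1000*9.81*(6.9 - 7.7)/1000 = -7.848 kPa.
Friction term = 1000*9.81*3.9/1000 = 38.259 kPa.
p_j = 348 + -7.848 - 38.259 = 301.89 kPa.

301.89


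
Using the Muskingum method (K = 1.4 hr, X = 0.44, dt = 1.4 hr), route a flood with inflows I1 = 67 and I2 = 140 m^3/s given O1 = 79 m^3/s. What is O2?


Muskingum coefficients:
denom = 2*K*(1-X) + dt = 2*1.4*(1-0.44) + 1.4 = 2.968.
C0 = (dt - 2*K*X)/denom = (1.4 - 2*1.4*0.44)/2.968 = 0.0566.
C1 = (dt + 2*K*X)/denom = (1.4 + 2*1.4*0.44)/2.968 = 0.8868.
C2 = (2*K*(1-X) - dt)/denom = 0.0566.
O2 = C0*I2 + C1*I1 + C2*O1
   = 0.0566*140 + 0.8868*67 + 0.0566*79
   = 71.81 m^3/s.

71.81


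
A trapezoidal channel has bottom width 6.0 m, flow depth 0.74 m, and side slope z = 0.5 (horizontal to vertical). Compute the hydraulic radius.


For a trapezoidal section with side slope z:
A = (b + z*y)*y = (6.0 + 0.5*0.74)*0.74 = 4.714 m^2.
P = b + 2*y*sqrt(1 + z^2) = 6.0 + 2*0.74*sqrt(1 + 0.5^2) = 7.655 m.
R = A/P = 4.714 / 7.655 = 0.6158 m.

0.6158


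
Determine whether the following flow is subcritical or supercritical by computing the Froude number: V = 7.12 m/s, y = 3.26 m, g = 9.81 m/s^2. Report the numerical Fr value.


The Froude number is defined as Fr = V / sqrt(g*y).
g*y = 9.81 * 3.26 = 31.9806.
sqrt(g*y) = sqrt(31.9806) = 5.6551.
Fr = 7.12 / 5.6551 = 1.259.
Since Fr > 1, the flow is supercritical.

1.259


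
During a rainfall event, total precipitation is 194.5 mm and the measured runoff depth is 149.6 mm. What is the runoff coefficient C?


The runoff coefficient C = runoff depth / rainfall depth.
C = 149.6 / 194.5
  = 0.7692.

0.7692


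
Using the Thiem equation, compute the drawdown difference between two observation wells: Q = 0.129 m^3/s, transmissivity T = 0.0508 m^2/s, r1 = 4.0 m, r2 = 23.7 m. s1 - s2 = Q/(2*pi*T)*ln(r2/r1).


Thiem equation: s1 - s2 = Q/(2*pi*T) * ln(r2/r1).
ln(r2/r1) = ln(23.7/4.0) = 1.7792.
Q/(2*pi*T) = 0.129 / (2*pi*0.0508) = 0.129 / 0.3192 = 0.4042.
s1 - s2 = 0.4042 * 1.7792 = 0.7191 m.

0.7191


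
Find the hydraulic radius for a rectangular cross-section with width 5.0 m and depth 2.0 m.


For a rectangular section:
Flow area A = b * y = 5.0 * 2.0 = 10.0 m^2.
Wetted perimeter P = b + 2y = 5.0 + 2*2.0 = 9.0 m.
Hydraulic radius R = A/P = 10.0 / 9.0 = 1.1111 m.

1.1111


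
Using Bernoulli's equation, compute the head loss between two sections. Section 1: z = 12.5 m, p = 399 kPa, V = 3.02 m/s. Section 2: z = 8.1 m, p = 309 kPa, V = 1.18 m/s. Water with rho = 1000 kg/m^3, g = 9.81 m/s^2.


Total head at each section: H = z + p/(rho*g) + V^2/(2g).
H1 = 12.5 + 399*1000/(1000*9.81) + 3.02^2/(2*9.81)
   = 12.5 + 40.673 + 0.4649
   = 53.638 m.
H2 = 8.1 + 309*1000/(1000*9.81) + 1.18^2/(2*9.81)
   = 8.1 + 31.498 + 0.071
   = 39.669 m.
h_L = H1 - H2 = 53.638 - 39.669 = 13.968 m.

13.968


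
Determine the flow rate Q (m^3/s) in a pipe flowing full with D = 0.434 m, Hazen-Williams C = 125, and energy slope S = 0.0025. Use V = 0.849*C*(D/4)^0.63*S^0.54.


For a full circular pipe, R = D/4 = 0.434/4 = 0.1085 m.
V = 0.849 * 125 * 0.1085^0.63 * 0.0025^0.54
  = 0.849 * 125 * 0.246786 * 0.039345
  = 1.0304 m/s.
Pipe area A = pi*D^2/4 = pi*0.434^2/4 = 0.1479 m^2.
Q = A * V = 0.1479 * 1.0304 = 0.1524 m^3/s.

0.1524


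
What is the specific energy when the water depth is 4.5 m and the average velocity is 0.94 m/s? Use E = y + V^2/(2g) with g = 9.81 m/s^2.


Specific energy E = y + V^2/(2g).
Velocity head = V^2/(2g) = 0.94^2 / (2*9.81) = 0.8836 / 19.62 = 0.045 m.
E = 4.5 + 0.045 = 4.545 m.

4.545


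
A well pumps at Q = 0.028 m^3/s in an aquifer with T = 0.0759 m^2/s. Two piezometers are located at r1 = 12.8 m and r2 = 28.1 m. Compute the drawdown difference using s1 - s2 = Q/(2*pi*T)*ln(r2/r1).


Thiem equation: s1 - s2 = Q/(2*pi*T) * ln(r2/r1).
ln(r2/r1) = ln(28.1/12.8) = 0.7863.
Q/(2*pi*T) = 0.028 / (2*pi*0.0759) = 0.028 / 0.4769 = 0.0587.
s1 - s2 = 0.0587 * 0.7863 = 0.0462 m.

0.0462


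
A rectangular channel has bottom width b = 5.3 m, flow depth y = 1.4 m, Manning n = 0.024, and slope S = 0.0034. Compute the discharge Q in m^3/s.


For a rectangular channel, the cross-sectional area A = b * y = 5.3 * 1.4 = 7.42 m^2.
The wetted perimeter P = b + 2y = 5.3 + 2*1.4 = 8.1 m.
Hydraulic radius R = A/P = 7.42/8.1 = 0.916 m.
Velocity V = (1/n)*R^(2/3)*S^(1/2) = (1/0.024)*0.916^(2/3)*0.0034^(1/2) = 2.2916 m/s.
Discharge Q = A * V = 7.42 * 2.2916 = 17.004 m^3/s.

17.004


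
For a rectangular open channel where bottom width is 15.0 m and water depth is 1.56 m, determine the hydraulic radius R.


For a rectangular section:
Flow area A = b * y = 15.0 * 1.56 = 23.4 m^2.
Wetted perimeter P = b + 2y = 15.0 + 2*1.56 = 18.12 m.
Hydraulic radius R = A/P = 23.4 / 18.12 = 1.2914 m.

1.2914


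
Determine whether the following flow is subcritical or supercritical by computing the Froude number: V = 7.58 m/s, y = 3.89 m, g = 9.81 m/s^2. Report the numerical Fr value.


The Froude number is defined as Fr = V / sqrt(g*y).
g*y = 9.81 * 3.89 = 38.1609.
sqrt(g*y) = sqrt(38.1609) = 6.1775.
Fr = 7.58 / 6.1775 = 1.227.
Since Fr > 1, the flow is supercritical.

1.227


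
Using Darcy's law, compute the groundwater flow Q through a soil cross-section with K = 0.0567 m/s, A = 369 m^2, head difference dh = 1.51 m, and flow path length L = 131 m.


Darcy's law: Q = K * A * i, where i = dh/L.
Hydraulic gradient i = 1.51 / 131 = 0.011527.
Q = 0.0567 * 369 * 0.011527
  = 0.2412 m^3/s.

0.2412


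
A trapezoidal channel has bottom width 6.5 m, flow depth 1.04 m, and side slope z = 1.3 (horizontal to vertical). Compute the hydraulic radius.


For a trapezoidal section with side slope z:
A = (b + z*y)*y = (6.5 + 1.3*1.04)*1.04 = 8.166 m^2.
P = b + 2*y*sqrt(1 + z^2) = 6.5 + 2*1.04*sqrt(1 + 1.3^2) = 9.911 m.
R = A/P = 8.166 / 9.911 = 0.8239 m.

0.8239


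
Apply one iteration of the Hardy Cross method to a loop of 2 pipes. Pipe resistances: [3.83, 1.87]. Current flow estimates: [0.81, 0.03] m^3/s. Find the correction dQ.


Numerator terms (r*Q*|Q|): 3.83*0.81*|0.81| = 2.5129; 1.87*0.03*|0.03| = 0.0017.
Sum of numerator = 2.5145.
Denominator terms (r*|Q|): 3.83*|0.81| = 3.1023; 1.87*|0.03| = 0.0561.
2 * sum of denominator = 2 * 3.1584 = 6.3168.
dQ = -2.5145 / 6.3168 = -0.3981 m^3/s.

-0.3981


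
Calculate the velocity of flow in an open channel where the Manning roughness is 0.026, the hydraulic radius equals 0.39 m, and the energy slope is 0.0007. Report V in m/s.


Manning's equation gives V = (1/n) * R^(2/3) * S^(1/2).
First, compute R^(2/3) = 0.39^(2/3) = 0.5338.
Next, S^(1/2) = 0.0007^(1/2) = 0.026458.
Then 1/n = 1/0.026 = 38.46.
V = 38.46 * 0.5338 * 0.026458 = 0.5432 m/s.

0.5432


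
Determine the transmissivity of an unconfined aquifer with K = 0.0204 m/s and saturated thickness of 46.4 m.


Transmissivity is defined as T = K * h.
T = 0.0204 * 46.4
  = 0.9466 m^2/s.

0.9466


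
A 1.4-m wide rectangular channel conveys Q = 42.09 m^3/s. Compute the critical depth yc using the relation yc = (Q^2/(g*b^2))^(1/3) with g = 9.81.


Using yc = (Q^2 / (g * b^2))^(1/3):
Q^2 = 42.09^2 = 1771.57.
g * b^2 = 9.81 * 1.4^2 = 9.81 * 1.96 = 19.23.
Q^2 / (g*b^2) = 1771.57 / 19.23 = 92.1253.
yc = 92.1253^(1/3) = 4.5166 m.

4.5166


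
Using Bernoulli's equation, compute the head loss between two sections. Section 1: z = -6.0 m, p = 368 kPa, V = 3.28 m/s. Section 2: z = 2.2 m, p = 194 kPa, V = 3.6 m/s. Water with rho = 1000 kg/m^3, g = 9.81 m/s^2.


Total head at each section: H = z + p/(rho*g) + V^2/(2g).
H1 = -6.0 + 368*1000/(1000*9.81) + 3.28^2/(2*9.81)
   = -6.0 + 37.513 + 0.5483
   = 32.061 m.
H2 = 2.2 + 194*1000/(1000*9.81) + 3.6^2/(2*9.81)
   = 2.2 + 19.776 + 0.6606
   = 22.636 m.
h_L = H1 - H2 = 32.061 - 22.636 = 9.425 m.

9.425


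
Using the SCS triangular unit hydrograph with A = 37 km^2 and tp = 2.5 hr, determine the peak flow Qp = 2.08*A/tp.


SCS formula: Qp = 2.08 * A / tp.
Qp = 2.08 * 37 / 2.5
   = 76.96 / 2.5
   = 30.78 m^3/s per cm.

30.78


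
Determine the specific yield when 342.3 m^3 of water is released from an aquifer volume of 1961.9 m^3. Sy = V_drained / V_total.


Specific yield Sy = Volume drained / Total volume.
Sy = 342.3 / 1961.9
   = 0.1745.

0.1745


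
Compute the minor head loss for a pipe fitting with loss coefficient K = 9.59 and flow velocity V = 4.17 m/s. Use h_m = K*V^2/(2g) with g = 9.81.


Minor loss formula: h_m = K * V^2/(2g).
V^2 = 4.17^2 = 17.3889.
V^2/(2g) = 17.3889 / 19.62 = 0.8863 m.
h_m = 9.59 * 0.8863 = 8.4995 m.

8.4995


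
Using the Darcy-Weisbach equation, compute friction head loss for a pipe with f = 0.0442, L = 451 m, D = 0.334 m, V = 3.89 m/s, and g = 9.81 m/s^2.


Darcy-Weisbach equation: h_f = f * (L/D) * V^2/(2g).
f * L/D = 0.0442 * 451/0.334 = 59.6832.
V^2/(2g) = 3.89^2 / (2*9.81) = 15.1321 / 19.62 = 0.7713 m.
h_f = 59.6832 * 0.7713 = 46.031 m.

46.031


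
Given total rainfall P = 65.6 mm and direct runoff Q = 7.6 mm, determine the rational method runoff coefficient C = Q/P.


The runoff coefficient C = runoff depth / rainfall depth.
C = 7.6 / 65.6
  = 0.1159.

0.1159


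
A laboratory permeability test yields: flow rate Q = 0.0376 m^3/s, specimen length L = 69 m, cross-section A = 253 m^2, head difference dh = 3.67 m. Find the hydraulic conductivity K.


From K = Q*L / (A*dh):
Numerator: Q*L = 0.0376 * 69 = 2.5944.
Denominator: A*dh = 253 * 3.67 = 928.51.
K = 2.5944 / 928.51 = 0.002794 m/s.

0.002794


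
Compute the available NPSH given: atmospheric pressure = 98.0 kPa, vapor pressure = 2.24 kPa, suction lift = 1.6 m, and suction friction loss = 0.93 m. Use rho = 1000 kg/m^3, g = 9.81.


NPSHa = p_atm/(rho*g) - z_s - hf_s - p_vap/(rho*g).
p_atm/(rho*g) = 98.0*1000 / (1000*9.81) = 9.99 m.
p_vap/(rho*g) = 2.24*1000 / (1000*9.81) = 0.228 m.
NPSHa = 9.99 - 1.6 - 0.93 - 0.228
      = 7.23 m.

7.23


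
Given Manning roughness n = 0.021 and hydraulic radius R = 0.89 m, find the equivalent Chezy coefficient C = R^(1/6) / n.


The Chezy coefficient relates to Manning's n through C = R^(1/6) / n.
R^(1/6) = 0.89^(1/6) = 0.980765.
C = 0.980765 / 0.021 = 46.7 m^(1/2)/s.

46.7


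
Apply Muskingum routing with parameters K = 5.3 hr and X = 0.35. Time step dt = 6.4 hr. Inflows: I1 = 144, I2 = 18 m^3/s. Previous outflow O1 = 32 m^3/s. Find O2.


Muskingum coefficients:
denom = 2*K*(1-X) + dt = 2*5.3*(1-0.35) + 6.4 = 13.29.
C0 = (dt - 2*K*X)/denom = (6.4 - 2*5.3*0.35)/13.29 = 0.2024.
C1 = (dt + 2*K*X)/denom = (6.4 + 2*5.3*0.35)/13.29 = 0.7607.
C2 = (2*K*(1-X) - dt)/denom = 0.0369.
O2 = C0*I2 + C1*I1 + C2*O1
   = 0.2024*18 + 0.7607*144 + 0.0369*32
   = 114.37 m^3/s.

114.37


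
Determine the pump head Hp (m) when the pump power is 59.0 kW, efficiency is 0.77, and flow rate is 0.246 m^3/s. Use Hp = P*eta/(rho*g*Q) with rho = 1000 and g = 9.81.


Pump head formula: Hp = P * eta / (rho * g * Q).
Numerator: P * eta = 59.0 * 1000 * 0.77 = 45430.0 W.
Denominator: rho * g * Q = 1000 * 9.81 * 0.246 = 2413.26.
Hp = 45430.0 / 2413.26 = 18.83 m.

18.83


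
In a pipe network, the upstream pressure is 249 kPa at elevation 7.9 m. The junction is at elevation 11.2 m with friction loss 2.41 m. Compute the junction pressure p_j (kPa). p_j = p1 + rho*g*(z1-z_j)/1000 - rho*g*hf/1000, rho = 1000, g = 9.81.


Junction pressure: p_j = p1 + rho*g*(z1 - z_j)/1000 - rho*g*hf/1000.
Elevation term = 1000*9.81*(7.9 - 11.2)/1000 = -32.373 kPa.
Friction term = 1000*9.81*2.41/1000 = 23.642 kPa.
p_j = 249 + -32.373 - 23.642 = 192.98 kPa.

192.98


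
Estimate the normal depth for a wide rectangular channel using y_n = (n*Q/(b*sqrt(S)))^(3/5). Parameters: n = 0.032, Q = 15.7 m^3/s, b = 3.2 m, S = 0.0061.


We use the wide-channel approximation y_n = (n*Q/(b*sqrt(S)))^(3/5).
sqrt(S) = sqrt(0.0061) = 0.078102.
Numerator: n*Q = 0.032 * 15.7 = 0.5024.
Denominator: b*sqrt(S) = 3.2 * 0.078102 = 0.249926.
arg = 2.0102.
y_n = 2.0102^(3/5) = 1.5203 m.

1.5203


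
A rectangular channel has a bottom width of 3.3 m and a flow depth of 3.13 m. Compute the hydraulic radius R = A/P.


For a rectangular section:
Flow area A = b * y = 3.3 * 3.13 = 10.33 m^2.
Wetted perimeter P = b + 2y = 3.3 + 2*3.13 = 9.56 m.
Hydraulic radius R = A/P = 10.33 / 9.56 = 1.0804 m.

1.0804


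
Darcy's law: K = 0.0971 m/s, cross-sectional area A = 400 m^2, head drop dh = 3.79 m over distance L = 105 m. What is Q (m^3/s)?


Darcy's law: Q = K * A * i, where i = dh/L.
Hydraulic gradient i = 3.79 / 105 = 0.036095.
Q = 0.0971 * 400 * 0.036095
  = 1.4019 m^3/s.

1.4019


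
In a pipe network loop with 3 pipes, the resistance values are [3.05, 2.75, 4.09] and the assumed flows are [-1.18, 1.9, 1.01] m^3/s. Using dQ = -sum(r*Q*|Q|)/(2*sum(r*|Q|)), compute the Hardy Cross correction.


Numerator terms (r*Q*|Q|): 3.05*-1.18*|-1.18| = -4.2468; 2.75*1.9*|1.9| = 9.9275; 4.09*1.01*|1.01| = 4.1722.
Sum of numerator = 9.8529.
Denominator terms (r*|Q|): 3.05*|-1.18| = 3.599; 2.75*|1.9| = 5.225; 4.09*|1.01| = 4.1309.
2 * sum of denominator = 2 * 12.9549 = 25.9098.
dQ = -9.8529 / 25.9098 = -0.3803 m^3/s.

-0.3803


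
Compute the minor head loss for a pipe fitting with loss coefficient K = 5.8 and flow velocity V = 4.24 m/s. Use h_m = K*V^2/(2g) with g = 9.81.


Minor loss formula: h_m = K * V^2/(2g).
V^2 = 4.24^2 = 17.9776.
V^2/(2g) = 17.9776 / 19.62 = 0.9163 m.
h_m = 5.8 * 0.9163 = 5.3145 m.

5.3145


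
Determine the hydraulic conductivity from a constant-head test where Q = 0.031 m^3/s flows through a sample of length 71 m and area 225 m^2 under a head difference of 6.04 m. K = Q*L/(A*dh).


From K = Q*L / (A*dh):
Numerator: Q*L = 0.031 * 71 = 2.201.
Denominator: A*dh = 225 * 6.04 = 1359.0.
K = 2.201 / 1359.0 = 0.00162 m/s.

0.00162


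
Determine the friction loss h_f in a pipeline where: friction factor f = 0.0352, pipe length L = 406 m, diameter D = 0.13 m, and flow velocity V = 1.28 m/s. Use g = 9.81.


Darcy-Weisbach equation: h_f = f * (L/D) * V^2/(2g).
f * L/D = 0.0352 * 406/0.13 = 109.9323.
V^2/(2g) = 1.28^2 / (2*9.81) = 1.6384 / 19.62 = 0.0835 m.
h_f = 109.9323 * 0.0835 = 9.18 m.

9.18


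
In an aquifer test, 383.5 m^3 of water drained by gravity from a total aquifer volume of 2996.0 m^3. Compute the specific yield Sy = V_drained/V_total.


Specific yield Sy = Volume drained / Total volume.
Sy = 383.5 / 2996.0
   = 0.128.

0.128


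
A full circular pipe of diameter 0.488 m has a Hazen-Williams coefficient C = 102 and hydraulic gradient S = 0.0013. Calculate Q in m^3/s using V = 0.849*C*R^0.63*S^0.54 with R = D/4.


For a full circular pipe, R = D/4 = 0.488/4 = 0.122 m.
V = 0.849 * 102 * 0.122^0.63 * 0.0013^0.54
  = 0.849 * 102 * 0.265709 * 0.027639
  = 0.636 m/s.
Pipe area A = pi*D^2/4 = pi*0.488^2/4 = 0.187 m^2.
Q = A * V = 0.187 * 0.636 = 0.119 m^3/s.

0.119


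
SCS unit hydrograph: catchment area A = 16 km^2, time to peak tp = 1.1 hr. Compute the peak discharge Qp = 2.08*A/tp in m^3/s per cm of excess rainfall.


SCS formula: Qp = 2.08 * A / tp.
Qp = 2.08 * 16 / 1.1
   = 33.28 / 1.1
   = 30.25 m^3/s per cm.

30.25


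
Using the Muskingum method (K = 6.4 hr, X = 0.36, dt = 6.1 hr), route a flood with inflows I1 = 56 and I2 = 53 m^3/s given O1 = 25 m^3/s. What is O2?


Muskingum coefficients:
denom = 2*K*(1-X) + dt = 2*6.4*(1-0.36) + 6.1 = 14.292.
C0 = (dt - 2*K*X)/denom = (6.1 - 2*6.4*0.36)/14.292 = 0.1044.
C1 = (dt + 2*K*X)/denom = (6.1 + 2*6.4*0.36)/14.292 = 0.7492.
C2 = (2*K*(1-X) - dt)/denom = 0.1464.
O2 = C0*I2 + C1*I1 + C2*O1
   = 0.1044*53 + 0.7492*56 + 0.1464*25
   = 51.15 m^3/s.

51.15
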